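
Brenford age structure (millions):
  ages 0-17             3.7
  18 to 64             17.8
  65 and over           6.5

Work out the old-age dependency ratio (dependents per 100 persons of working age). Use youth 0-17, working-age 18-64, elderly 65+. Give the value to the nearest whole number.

Old-age dependency ratio: 37

Old-age dependency ratio = 6.5 / 17.8 × 100 = 37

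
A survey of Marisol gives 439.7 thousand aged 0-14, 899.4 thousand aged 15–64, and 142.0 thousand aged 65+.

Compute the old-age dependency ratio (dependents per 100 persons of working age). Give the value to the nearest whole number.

Old-age dependency ratio: 16

Old-age dependency ratio = 142.0 / 899.4 × 100 = 16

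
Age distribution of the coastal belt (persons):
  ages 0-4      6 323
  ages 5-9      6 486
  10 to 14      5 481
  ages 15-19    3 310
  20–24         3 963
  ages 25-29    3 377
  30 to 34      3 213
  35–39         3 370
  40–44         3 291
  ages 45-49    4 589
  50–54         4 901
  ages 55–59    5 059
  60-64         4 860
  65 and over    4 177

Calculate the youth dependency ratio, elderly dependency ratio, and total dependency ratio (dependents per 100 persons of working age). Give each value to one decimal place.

0–14: 6 323 + 6 486 + 5 481 = 18 290
15–64: 3 310 + 3 963 + 3 377 + 3 213 + 3 370 + 3 291 + 4 589 + 4 901 + 5 059 + 4 860 = 39 933
65+: 4 177
Youth dependency ratio = 18 290 / 39 933 × 100 = 45.8
Old-age dependency ratio = 4 177 / 39 933 × 100 = 10.5
Total dependency ratio = (18 290 + 4 177) / 39 933 × 100 = 22 467 / 39 933 × 100 = 56.3

Youth dependency ratio: 45.8
Old-age dependency ratio: 10.5
Total dependency ratio: 56.3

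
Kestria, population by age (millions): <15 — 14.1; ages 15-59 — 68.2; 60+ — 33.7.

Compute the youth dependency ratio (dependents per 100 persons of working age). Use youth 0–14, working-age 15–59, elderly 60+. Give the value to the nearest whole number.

Youth dependency ratio: 21

Youth dependency ratio = 14.1 / 68.2 × 100 = 21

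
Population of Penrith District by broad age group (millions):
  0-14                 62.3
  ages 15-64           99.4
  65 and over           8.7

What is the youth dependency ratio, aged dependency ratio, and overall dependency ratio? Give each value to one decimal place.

Youth dependency ratio = 62.3 / 99.4 × 100 = 62.7
Old-age dependency ratio = 8.7 / 99.4 × 100 = 8.8
Total dependency ratio = (62.3 + 8.7) / 99.4 × 100 = 71.0 / 99.4 × 100 = 71.4

Youth dependency ratio: 62.7
Old-age dependency ratio: 8.8
Total dependency ratio: 71.4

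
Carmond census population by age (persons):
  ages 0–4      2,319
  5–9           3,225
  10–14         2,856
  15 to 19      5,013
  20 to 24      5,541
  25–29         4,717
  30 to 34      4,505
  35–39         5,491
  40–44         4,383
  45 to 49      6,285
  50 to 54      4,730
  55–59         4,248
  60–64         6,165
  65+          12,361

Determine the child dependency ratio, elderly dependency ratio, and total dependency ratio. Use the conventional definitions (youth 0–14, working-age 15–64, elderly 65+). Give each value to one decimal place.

0–14: 2,319 + 3,225 + 2,856 = 8,400
15–64: 5,013 + 5,541 + 4,717 + 4,505 + 5,491 + 4,383 + 6,285 + 4,730 + 4,248 + 6,165 = 51,078
65+: 12,361
Youth dependency ratio = 8,400 / 51,078 × 100 = 16.4
Old-age dependency ratio = 12,361 / 51,078 × 100 = 24.2
Total dependency ratio = (8,400 + 12,361) / 51,078 × 100 = 20,761 / 51,078 × 100 = 40.6

Youth dependency ratio: 16.4
Old-age dependency ratio: 24.2
Total dependency ratio: 40.6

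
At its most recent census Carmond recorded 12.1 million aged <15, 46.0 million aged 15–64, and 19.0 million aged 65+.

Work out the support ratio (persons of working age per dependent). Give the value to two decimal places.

Support ratio = 46.0 / (12.1 + 19.0) = 46.0 / 31.1 = 1.48

Support ratio: 1.48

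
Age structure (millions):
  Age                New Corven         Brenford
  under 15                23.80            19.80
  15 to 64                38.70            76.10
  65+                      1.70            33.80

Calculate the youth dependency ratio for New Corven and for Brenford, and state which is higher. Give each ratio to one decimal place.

New Corven: 61.5
Brenford: 26.0
Higher: New Corven

New Corven: 23.80 / 38.70 × 100 = 61.5
Brenford: 19.80 / 76.10 × 100 = 26.0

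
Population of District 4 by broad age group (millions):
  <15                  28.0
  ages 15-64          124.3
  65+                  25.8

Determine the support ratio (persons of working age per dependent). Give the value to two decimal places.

Support ratio: 2.31

Support ratio = 124.3 / (28.0 + 25.8) = 124.3 / 53.8 = 2.31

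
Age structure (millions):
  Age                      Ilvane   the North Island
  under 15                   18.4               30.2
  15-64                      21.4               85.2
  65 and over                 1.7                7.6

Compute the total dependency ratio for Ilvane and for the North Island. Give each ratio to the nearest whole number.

Ilvane: (18.4 + 1.7) / 21.4 × 100 = 20.1 / 21.4 × 100 = 94
the North Island: (30.2 + 7.6) / 85.2 × 100 = 37.8 / 85.2 × 100 = 44

Ilvane: 94
the North Island: 44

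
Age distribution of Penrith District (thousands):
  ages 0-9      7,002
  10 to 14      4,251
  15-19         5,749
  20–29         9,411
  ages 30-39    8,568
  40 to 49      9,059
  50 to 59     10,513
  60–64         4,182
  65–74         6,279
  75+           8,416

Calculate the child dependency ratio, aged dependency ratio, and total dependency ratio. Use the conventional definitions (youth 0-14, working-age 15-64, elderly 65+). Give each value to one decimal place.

Youth dependency ratio: 23.7
Old-age dependency ratio: 30.9
Total dependency ratio: 54.6

0–14: 7,002 + 4,251 = 11,253
15–64: 5,749 + 9,411 + 8,568 + 9,059 + 10,513 + 4,182 = 47,482
65+: 6,279 + 8,416 = 14,695
Youth dependency ratio = 11,253 / 47,482 × 100 = 23.7
Old-age dependency ratio = 14,695 / 47,482 × 100 = 30.9
Total dependency ratio = (11,253 + 14,695) / 47,482 × 100 = 25,948 / 47,482 × 100 = 54.6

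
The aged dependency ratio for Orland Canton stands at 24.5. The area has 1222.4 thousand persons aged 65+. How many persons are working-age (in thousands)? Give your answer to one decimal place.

Old-age dependency ratio = elderly / working-age × 100
24.5 = 1222.4 / W × 100
⇒ 4989.4

Working-age: 4989.4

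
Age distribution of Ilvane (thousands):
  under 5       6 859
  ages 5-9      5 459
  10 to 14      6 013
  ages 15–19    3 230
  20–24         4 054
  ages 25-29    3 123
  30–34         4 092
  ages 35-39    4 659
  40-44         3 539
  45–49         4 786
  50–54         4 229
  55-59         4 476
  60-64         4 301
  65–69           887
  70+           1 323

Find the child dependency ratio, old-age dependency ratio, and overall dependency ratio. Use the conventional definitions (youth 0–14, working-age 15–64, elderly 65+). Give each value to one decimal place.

0–14: 6 859 + 5 459 + 6 013 = 18 331
15–64: 3 230 + 4 054 + 3 123 + 4 092 + 4 659 + 3 539 + 4 786 + 4 229 + 4 476 + 4 301 = 40 489
65+: 887 + 1 323 = 2 210
Youth dependency ratio = 18 331 / 40 489 × 100 = 45.3
Old-age dependency ratio = 2 210 / 40 489 × 100 = 5.5
Total dependency ratio = (18 331 + 2 210) / 40 489 × 100 = 20 541 / 40 489 × 100 = 50.7

Youth dependency ratio: 45.3
Old-age dependency ratio: 5.5
Total dependency ratio: 50.7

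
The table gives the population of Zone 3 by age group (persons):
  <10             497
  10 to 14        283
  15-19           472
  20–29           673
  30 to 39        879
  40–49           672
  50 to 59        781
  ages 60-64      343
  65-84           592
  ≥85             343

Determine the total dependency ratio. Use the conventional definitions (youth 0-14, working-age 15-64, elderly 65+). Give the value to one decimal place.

0–14: 497 + 283 = 780
15–64: 472 + 673 + 879 + 672 + 781 + 343 = 3,820
65+: 592 + 343 = 935
Total dependency ratio = (780 + 935) / 3,820 × 100 = 1,715 / 3,820 × 100 = 44.9

Total dependency ratio: 44.9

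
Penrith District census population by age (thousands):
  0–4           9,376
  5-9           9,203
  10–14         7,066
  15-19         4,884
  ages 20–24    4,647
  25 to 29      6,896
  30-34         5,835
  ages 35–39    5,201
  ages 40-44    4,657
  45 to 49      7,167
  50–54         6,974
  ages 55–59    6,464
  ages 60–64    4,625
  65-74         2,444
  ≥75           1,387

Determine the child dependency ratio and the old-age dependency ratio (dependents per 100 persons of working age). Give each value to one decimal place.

0–14: 9,376 + 9,203 + 7,066 = 25,645
15–64: 4,884 + 4,647 + 6,896 + 5,835 + 5,201 + 4,657 + 7,167 + 6,974 + 6,464 + 4,625 = 57,350
65+: 2,444 + 1,387 = 3,831
Youth dependency ratio = 25,645 / 57,350 × 100 = 44.7
Old-age dependency ratio = 3,831 / 57,350 × 100 = 6.7

Youth dependency ratio: 44.7
Old-age dependency ratio: 6.7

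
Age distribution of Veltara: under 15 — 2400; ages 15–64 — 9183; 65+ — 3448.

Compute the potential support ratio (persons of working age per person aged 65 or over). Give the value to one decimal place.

Potential support ratio = 9183 / 3448 = 2.7

Potential support ratio: 2.7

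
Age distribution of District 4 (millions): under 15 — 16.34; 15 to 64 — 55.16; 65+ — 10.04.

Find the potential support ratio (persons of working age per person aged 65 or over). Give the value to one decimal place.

Potential support ratio = 55.16 / 10.04 = 5.5

Potential support ratio: 5.5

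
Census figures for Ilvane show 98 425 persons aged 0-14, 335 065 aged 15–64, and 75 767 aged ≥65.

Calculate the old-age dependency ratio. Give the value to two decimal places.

Old-age dependency ratio = 75 767 / 335 065 × 100 = 22.61

Old-age dependency ratio: 22.61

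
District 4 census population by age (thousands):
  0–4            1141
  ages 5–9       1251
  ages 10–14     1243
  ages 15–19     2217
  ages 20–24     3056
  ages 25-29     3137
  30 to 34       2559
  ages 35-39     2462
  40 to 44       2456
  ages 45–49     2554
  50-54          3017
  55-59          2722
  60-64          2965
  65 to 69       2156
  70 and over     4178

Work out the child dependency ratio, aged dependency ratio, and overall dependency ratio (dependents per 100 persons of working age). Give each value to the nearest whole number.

Youth dependency ratio: 13
Old-age dependency ratio: 23
Total dependency ratio: 37

0–14: 1141 + 1251 + 1243 = 3635
15–64: 2217 + 3056 + 3137 + 2559 + 2462 + 2456 + 2554 + 3017 + 2722 + 2965 = 27145
65+: 2156 + 4178 = 6334
Youth dependency ratio = 3635 / 27145 × 100 = 13
Old-age dependency ratio = 6334 / 27145 × 100 = 23
Total dependency ratio = (3635 + 6334) / 27145 × 100 = 9969 / 27145 × 100 = 37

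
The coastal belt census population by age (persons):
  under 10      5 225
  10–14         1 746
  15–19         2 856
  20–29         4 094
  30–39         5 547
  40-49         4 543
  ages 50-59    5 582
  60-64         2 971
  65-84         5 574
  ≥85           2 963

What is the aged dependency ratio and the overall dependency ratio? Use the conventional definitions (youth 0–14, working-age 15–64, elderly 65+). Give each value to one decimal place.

Old-age dependency ratio: 33.4
Total dependency ratio: 60.6

0–14: 5 225 + 1 746 = 6 971
15–64: 2 856 + 4 094 + 5 547 + 4 543 + 5 582 + 2 971 = 25 593
65+: 5 574 + 2 963 = 8 537
Old-age dependency ratio = 8 537 / 25 593 × 100 = 33.4
Total dependency ratio = (6 971 + 8 537) / 25 593 × 100 = 15 508 / 25 593 × 100 = 60.6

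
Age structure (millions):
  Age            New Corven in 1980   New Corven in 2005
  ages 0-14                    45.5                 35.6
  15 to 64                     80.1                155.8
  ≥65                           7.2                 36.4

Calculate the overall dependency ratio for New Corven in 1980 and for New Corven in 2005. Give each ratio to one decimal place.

New Corven in 1980: (45.5 + 7.2) / 80.1 × 100 = 52.7 / 80.1 × 100 = 65.8
New Corven in 2005: (35.6 + 36.4) / 155.8 × 100 = 72.0 / 155.8 × 100 = 46.2

New Corven in 1980: 65.8
New Corven in 2005: 46.2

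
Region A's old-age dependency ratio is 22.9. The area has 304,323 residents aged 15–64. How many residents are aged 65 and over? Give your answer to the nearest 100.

Aged 65 and over: 69,700

Old-age dependency ratio = elderly / working-age × 100
22.9 = E / 304,323 × 100
⇒ 69,700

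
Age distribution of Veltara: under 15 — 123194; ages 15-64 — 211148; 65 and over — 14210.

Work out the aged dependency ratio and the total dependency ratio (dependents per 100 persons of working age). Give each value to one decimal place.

Old-age dependency ratio: 6.7
Total dependency ratio: 65.1

Old-age dependency ratio = 14210 / 211148 × 100 = 6.7
Total dependency ratio = (123194 + 14210) / 211148 × 100 = 137404 / 211148 × 100 = 65.1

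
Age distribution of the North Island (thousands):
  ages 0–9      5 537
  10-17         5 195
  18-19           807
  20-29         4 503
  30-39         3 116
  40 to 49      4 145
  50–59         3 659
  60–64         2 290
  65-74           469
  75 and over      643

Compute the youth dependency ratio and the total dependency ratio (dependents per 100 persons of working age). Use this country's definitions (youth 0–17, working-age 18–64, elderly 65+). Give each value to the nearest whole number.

0–17: 5 537 + 5 195 = 10 732
18–64: 807 + 4 503 + 3 116 + 4 145 + 3 659 + 2 290 = 18 520
65+: 469 + 643 = 1 112
Youth dependency ratio = 10 732 / 18 520 × 100 = 58
Total dependency ratio = (10 732 + 1 112) / 18 520 × 100 = 11 844 / 18 520 × 100 = 64

Youth dependency ratio: 58
Total dependency ratio: 64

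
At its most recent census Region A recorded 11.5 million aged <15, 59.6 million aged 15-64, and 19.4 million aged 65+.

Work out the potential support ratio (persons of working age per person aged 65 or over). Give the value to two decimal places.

Potential support ratio = 59.6 / 19.4 = 3.07

Potential support ratio: 3.07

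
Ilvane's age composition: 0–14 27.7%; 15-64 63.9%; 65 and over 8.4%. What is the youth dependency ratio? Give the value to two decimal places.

Youth dependency ratio = 27.7 / 63.9 × 100 = 43.35

Youth dependency ratio: 43.35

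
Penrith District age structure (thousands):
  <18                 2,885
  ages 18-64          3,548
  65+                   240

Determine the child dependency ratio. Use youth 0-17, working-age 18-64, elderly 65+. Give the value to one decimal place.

Youth dependency ratio = 2,885 / 3,548 × 100 = 81.3

Youth dependency ratio: 81.3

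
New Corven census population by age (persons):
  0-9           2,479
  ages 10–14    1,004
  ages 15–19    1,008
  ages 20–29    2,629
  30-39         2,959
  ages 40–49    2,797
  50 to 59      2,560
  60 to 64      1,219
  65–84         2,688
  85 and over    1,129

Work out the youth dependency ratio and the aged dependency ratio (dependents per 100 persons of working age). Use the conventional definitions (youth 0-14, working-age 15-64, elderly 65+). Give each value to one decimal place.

Youth dependency ratio: 26.4
Old-age dependency ratio: 29.0

0–14: 2,479 + 1,004 = 3,483
15–64: 1,008 + 2,629 + 2,959 + 2,797 + 2,560 + 1,219 = 13,172
65+: 2,688 + 1,129 = 3,817
Youth dependency ratio = 3,483 / 13,172 × 100 = 26.4
Old-age dependency ratio = 3,817 / 13,172 × 100 = 29.0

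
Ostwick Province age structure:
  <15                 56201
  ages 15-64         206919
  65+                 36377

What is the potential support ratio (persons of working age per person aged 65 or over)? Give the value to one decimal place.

Potential support ratio = 206919 / 36377 = 5.7

Potential support ratio: 5.7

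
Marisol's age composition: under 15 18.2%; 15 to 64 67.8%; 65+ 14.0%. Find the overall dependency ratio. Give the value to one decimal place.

Total dependency ratio: 47.5

Total dependency ratio = (18.2 + 14.0) / 67.8 × 100 = 32.2 / 67.8 × 100 = 47.5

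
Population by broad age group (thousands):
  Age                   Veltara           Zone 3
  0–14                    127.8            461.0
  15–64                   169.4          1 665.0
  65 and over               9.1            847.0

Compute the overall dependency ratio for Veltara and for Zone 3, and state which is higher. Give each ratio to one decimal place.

Veltara: 80.8
Zone 3: 78.6
Higher: Veltara

Veltara: (127.8 + 9.1) / 169.4 × 100 = 136.9 / 169.4 × 100 = 80.8
Zone 3: (461.0 + 847.0) / 1 665.0 × 100 = 1 308.0 / 1 665.0 × 100 = 78.6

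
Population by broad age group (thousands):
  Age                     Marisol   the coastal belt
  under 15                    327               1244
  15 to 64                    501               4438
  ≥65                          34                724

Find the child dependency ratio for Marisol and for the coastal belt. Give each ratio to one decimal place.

Marisol: 327 / 501 × 100 = 65.3
the coastal belt: 1244 / 4438 × 100 = 28.0

Marisol: 65.3
the coastal belt: 28.0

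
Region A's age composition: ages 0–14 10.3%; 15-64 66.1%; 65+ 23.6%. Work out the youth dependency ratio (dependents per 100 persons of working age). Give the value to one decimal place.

Youth dependency ratio: 15.6

Youth dependency ratio = 10.3 / 66.1 × 100 = 15.6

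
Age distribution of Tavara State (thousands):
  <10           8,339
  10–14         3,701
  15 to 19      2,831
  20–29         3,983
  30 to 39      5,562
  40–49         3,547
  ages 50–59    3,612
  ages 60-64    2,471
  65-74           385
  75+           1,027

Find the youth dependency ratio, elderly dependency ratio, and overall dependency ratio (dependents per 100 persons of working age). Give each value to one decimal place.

Youth dependency ratio: 54.7
Old-age dependency ratio: 6.4
Total dependency ratio: 61.1

0–14: 8,339 + 3,701 = 12,040
15–64: 2,831 + 3,983 + 5,562 + 3,547 + 3,612 + 2,471 = 22,006
65+: 385 + 1,027 = 1,412
Youth dependency ratio = 12,040 / 22,006 × 100 = 54.7
Old-age dependency ratio = 1,412 / 22,006 × 100 = 6.4
Total dependency ratio = (12,040 + 1,412) / 22,006 × 100 = 13,452 / 22,006 × 100 = 61.1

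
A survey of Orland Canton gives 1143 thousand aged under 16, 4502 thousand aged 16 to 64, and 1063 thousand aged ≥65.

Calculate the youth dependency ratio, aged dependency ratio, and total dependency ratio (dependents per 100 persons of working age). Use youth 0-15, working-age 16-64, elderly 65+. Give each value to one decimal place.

Youth dependency ratio: 25.4
Old-age dependency ratio: 23.6
Total dependency ratio: 49.0

Youth dependency ratio = 1143 / 4502 × 100 = 25.4
Old-age dependency ratio = 1063 / 4502 × 100 = 23.6
Total dependency ratio = (1143 + 1063) / 4502 × 100 = 2206 / 4502 × 100 = 49.0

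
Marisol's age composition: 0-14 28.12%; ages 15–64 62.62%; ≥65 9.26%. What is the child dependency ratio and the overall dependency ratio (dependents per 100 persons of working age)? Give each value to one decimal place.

Youth dependency ratio: 44.9
Total dependency ratio: 59.7

Youth dependency ratio = 28.12 / 62.62 × 100 = 44.9
Total dependency ratio = (28.12 + 9.26) / 62.62 × 100 = 37.38 / 62.62 × 100 = 59.7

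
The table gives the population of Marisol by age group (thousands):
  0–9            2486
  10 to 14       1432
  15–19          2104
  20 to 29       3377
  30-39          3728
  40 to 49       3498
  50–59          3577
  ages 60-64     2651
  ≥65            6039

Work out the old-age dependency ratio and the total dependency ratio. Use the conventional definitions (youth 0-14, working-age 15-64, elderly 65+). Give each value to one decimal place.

0–14: 2486 + 1432 = 3918
15–64: 2104 + 3377 + 3728 + 3498 + 3577 + 2651 = 18935
65+: 6039
Old-age dependency ratio = 6039 / 18935 × 100 = 31.9
Total dependency ratio = (3918 + 6039) / 18935 × 100 = 9957 / 18935 × 100 = 52.6

Old-age dependency ratio: 31.9
Total dependency ratio: 52.6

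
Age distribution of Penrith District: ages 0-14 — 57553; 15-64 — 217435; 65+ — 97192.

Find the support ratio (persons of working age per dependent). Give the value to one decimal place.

Support ratio: 1.4

Support ratio = 217435 / (57553 + 97192) = 217435 / 154745 = 1.4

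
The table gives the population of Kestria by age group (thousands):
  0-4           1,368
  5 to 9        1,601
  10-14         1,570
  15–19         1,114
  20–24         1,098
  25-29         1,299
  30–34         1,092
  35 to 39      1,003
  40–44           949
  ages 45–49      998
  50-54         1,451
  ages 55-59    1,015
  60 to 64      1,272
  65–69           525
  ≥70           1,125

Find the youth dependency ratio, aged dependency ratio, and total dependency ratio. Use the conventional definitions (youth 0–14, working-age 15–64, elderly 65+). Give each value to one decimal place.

0–14: 1,368 + 1,601 + 1,570 = 4,539
15–64: 1,114 + 1,098 + 1,299 + 1,092 + 1,003 + 949 + 998 + 1,451 + 1,015 + 1,272 = 11,291
65+: 525 + 1,125 = 1,650
Youth dependency ratio = 4,539 / 11,291 × 100 = 40.2
Old-age dependency ratio = 1,650 / 11,291 × 100 = 14.6
Total dependency ratio = (4,539 + 1,650) / 11,291 × 100 = 6,189 / 11,291 × 100 = 54.8

Youth dependency ratio: 40.2
Old-age dependency ratio: 14.6
Total dependency ratio: 54.8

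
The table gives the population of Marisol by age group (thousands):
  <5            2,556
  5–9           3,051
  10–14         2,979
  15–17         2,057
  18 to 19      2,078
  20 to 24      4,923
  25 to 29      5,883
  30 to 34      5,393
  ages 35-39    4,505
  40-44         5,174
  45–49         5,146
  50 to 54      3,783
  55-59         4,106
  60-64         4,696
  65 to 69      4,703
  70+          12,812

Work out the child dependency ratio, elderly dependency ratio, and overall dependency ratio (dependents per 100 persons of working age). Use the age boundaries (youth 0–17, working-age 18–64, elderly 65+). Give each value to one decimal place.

Youth dependency ratio: 23.3
Old-age dependency ratio: 38.3
Total dependency ratio: 61.6

0–17: 2,556 + 3,051 + 2,979 + 2,057 = 10,643
18–64: 2,078 + 4,923 + 5,883 + 5,393 + 4,505 + 5,174 + 5,146 + 3,783 + 4,106 + 4,696 = 45,687
65+: 4,703 + 12,812 = 17,515
Youth dependency ratio = 10,643 / 45,687 × 100 = 23.3
Old-age dependency ratio = 17,515 / 45,687 × 100 = 38.3
Total dependency ratio = (10,643 + 17,515) / 45,687 × 100 = 28,158 / 45,687 × 100 = 61.6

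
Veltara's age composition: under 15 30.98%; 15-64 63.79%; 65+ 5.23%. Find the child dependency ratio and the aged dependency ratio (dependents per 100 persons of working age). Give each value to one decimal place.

Youth dependency ratio = 30.98 / 63.79 × 100 = 48.6
Old-age dependency ratio = 5.23 / 63.79 × 100 = 8.2

Youth dependency ratio: 48.6
Old-age dependency ratio: 8.2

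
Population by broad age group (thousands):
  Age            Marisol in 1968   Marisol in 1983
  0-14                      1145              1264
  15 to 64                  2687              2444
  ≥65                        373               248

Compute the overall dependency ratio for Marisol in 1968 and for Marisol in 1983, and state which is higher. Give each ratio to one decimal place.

Marisol in 1968: (1145 + 373) / 2687 × 100 = 1518 / 2687 × 100 = 56.5
Marisol in 1983: (1264 + 248) / 2444 × 100 = 1512 / 2444 × 100 = 61.9

Marisol in 1968: 56.5
Marisol in 1983: 61.9
Higher: Marisol in 1983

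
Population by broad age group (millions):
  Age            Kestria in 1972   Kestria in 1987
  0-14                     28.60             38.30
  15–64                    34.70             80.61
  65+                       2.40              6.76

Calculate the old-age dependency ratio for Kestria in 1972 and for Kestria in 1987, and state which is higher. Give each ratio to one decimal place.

Kestria in 1972: 6.9
Kestria in 1987: 8.4
Higher: Kestria in 1987

Kestria in 1972: 2.40 / 34.70 × 100 = 6.9
Kestria in 1987: 6.76 / 80.61 × 100 = 8.4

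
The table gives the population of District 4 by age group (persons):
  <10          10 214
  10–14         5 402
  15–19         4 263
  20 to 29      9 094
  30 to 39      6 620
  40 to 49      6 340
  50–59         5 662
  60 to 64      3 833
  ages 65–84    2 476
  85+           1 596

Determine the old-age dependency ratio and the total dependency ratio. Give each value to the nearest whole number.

0–14: 10 214 + 5 402 = 15 616
15–64: 4 263 + 9 094 + 6 620 + 6 340 + 5 662 + 3 833 = 35 812
65+: 2 476 + 1 596 = 4 072
Old-age dependency ratio = 4 072 / 35 812 × 100 = 11
Total dependency ratio = (15 616 + 4 072) / 35 812 × 100 = 19 688 / 35 812 × 100 = 55

Old-age dependency ratio: 11
Total dependency ratio: 55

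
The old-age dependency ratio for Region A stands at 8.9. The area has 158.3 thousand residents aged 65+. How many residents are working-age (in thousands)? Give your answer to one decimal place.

Old-age dependency ratio = elderly / working-age × 100
8.9 = 158.3 / W × 100
⇒ 1778.7

Working-age: 1778.7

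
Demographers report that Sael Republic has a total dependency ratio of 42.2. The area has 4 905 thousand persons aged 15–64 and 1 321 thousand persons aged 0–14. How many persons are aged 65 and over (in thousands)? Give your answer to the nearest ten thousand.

Total dependency ratio = (youth + elderly) / working-age × 100
42.2 = (1 321 + E) / 4 905 × 100
⇒ 750

Aged 65 and over: 750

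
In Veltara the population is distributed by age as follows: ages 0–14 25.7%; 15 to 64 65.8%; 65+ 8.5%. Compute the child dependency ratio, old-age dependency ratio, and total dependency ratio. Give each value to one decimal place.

Youth dependency ratio = 25.7 / 65.8 × 100 = 39.1
Old-age dependency ratio = 8.5 / 65.8 × 100 = 12.9
Total dependency ratio = (25.7 + 8.5) / 65.8 × 100 = 34.2 / 65.8 × 100 = 52.0

Youth dependency ratio: 39.1
Old-age dependency ratio: 12.9
Total dependency ratio: 52.0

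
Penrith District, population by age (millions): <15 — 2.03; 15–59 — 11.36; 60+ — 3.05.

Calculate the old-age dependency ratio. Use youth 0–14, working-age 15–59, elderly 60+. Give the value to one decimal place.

Old-age dependency ratio = 3.05 / 11.36 × 100 = 26.8

Old-age dependency ratio: 26.8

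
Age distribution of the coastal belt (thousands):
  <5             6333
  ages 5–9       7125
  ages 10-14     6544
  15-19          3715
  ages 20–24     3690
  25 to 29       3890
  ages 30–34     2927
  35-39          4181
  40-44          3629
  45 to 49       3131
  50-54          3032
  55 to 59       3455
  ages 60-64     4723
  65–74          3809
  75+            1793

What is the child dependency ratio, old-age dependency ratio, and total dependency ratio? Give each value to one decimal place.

Youth dependency ratio: 55.0
Old-age dependency ratio: 15.4
Total dependency ratio: 70.4

0–14: 6333 + 7125 + 6544 = 20002
15–64: 3715 + 3690 + 3890 + 2927 + 4181 + 3629 + 3131 + 3032 + 3455 + 4723 = 36373
65+: 3809 + 1793 = 5602
Youth dependency ratio = 20002 / 36373 × 100 = 55.0
Old-age dependency ratio = 5602 / 36373 × 100 = 15.4
Total dependency ratio = (20002 + 5602) / 36373 × 100 = 25604 / 36373 × 100 = 70.4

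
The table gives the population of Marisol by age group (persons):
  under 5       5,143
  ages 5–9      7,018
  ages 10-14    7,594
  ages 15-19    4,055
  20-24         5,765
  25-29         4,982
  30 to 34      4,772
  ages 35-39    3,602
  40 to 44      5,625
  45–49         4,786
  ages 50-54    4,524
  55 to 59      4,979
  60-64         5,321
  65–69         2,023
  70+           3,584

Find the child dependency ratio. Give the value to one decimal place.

0–14: 5,143 + 7,018 + 7,594 = 19,755
15–64: 4,055 + 5,765 + 4,982 + 4,772 + 3,602 + 5,625 + 4,786 + 4,524 + 4,979 + 5,321 = 48,411
65+: 2,023 + 3,584 = 5,607
Youth dependency ratio = 19,755 / 48,411 × 100 = 40.8

Youth dependency ratio: 40.8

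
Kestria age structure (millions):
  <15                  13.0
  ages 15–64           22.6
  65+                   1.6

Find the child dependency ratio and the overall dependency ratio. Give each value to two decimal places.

Youth dependency ratio: 57.52
Total dependency ratio: 64.60

Youth dependency ratio = 13.0 / 22.6 × 100 = 57.52
Total dependency ratio = (13.0 + 1.6) / 22.6 × 100 = 14.6 / 22.6 × 100 = 64.60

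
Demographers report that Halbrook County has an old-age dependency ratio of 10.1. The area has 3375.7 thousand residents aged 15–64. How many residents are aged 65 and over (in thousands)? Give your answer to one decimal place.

Old-age dependency ratio = elderly / working-age × 100
10.1 = E / 3375.7 × 100
⇒ 340.9

Aged 65 and over: 340.9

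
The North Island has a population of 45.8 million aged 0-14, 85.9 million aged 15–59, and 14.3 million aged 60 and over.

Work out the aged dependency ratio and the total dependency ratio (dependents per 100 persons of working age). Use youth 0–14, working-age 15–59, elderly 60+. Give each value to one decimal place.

Old-age dependency ratio = 14.3 / 85.9 × 100 = 16.6
Total dependency ratio = (45.8 + 14.3) / 85.9 × 100 = 60.1 / 85.9 × 100 = 70.0

Old-age dependency ratio: 16.6
Total dependency ratio: 70.0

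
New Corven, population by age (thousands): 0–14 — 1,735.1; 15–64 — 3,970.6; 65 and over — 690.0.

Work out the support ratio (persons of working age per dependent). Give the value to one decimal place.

Support ratio: 1.6

Support ratio = 3,970.6 / (1,735.1 + 690.0) = 3,970.6 / 2,425.1 = 1.6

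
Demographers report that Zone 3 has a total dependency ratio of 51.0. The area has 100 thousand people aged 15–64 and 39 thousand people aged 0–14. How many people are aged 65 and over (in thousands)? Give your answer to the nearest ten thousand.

Aged 65 and over: 10

Total dependency ratio = (youth + elderly) / working-age × 100
51.0 = (39 + E) / 100 × 100
⇒ 10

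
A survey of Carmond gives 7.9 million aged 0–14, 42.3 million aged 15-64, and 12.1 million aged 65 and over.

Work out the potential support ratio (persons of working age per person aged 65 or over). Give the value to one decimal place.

Potential support ratio = 42.3 / 12.1 = 3.5

Potential support ratio: 3.5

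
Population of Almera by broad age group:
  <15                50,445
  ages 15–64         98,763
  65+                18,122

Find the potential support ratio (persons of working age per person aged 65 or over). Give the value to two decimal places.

Potential support ratio: 5.45

Potential support ratio = 98,763 / 18,122 = 5.45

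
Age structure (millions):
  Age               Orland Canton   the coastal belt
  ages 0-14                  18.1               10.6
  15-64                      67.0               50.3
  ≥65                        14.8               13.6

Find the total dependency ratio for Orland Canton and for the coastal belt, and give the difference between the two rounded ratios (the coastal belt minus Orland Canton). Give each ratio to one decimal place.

Orland Canton: 49.1
the coastal belt: 48.1
Difference: -1.0

Orland Canton: (18.1 + 14.8) / 67.0 × 100 = 32.9 / 67.0 × 100 = 49.1
the coastal belt: (10.6 + 13.6) / 50.3 × 100 = 24.2 / 50.3 × 100 = 48.1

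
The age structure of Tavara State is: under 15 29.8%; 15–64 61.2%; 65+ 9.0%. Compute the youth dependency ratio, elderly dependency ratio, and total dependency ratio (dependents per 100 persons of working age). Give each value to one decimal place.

Youth dependency ratio = 29.8 / 61.2 × 100 = 48.7
Old-age dependency ratio = 9.0 / 61.2 × 100 = 14.7
Total dependency ratio = (29.8 + 9.0) / 61.2 × 100 = 38.8 / 61.2 × 100 = 63.4

Youth dependency ratio: 48.7
Old-age dependency ratio: 14.7
Total dependency ratio: 63.4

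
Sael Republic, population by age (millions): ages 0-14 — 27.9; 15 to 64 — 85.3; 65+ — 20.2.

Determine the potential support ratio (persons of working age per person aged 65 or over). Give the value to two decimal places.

Potential support ratio: 4.22

Potential support ratio = 85.3 / 20.2 = 4.22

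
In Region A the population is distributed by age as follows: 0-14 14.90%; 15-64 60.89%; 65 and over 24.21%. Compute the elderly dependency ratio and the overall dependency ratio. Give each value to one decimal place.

Old-age dependency ratio: 39.8
Total dependency ratio: 64.2

Old-age dependency ratio = 24.21 / 60.89 × 100 = 39.8
Total dependency ratio = (14.90 + 24.21) / 60.89 × 100 = 39.11 / 60.89 × 100 = 64.2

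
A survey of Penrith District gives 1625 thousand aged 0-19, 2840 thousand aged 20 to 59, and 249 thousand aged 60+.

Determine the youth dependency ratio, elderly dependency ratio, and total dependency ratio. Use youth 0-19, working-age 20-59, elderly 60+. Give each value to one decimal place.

Youth dependency ratio: 57.2
Old-age dependency ratio: 8.8
Total dependency ratio: 66.0

Youth dependency ratio = 1625 / 2840 × 100 = 57.2
Old-age dependency ratio = 249 / 2840 × 100 = 8.8
Total dependency ratio = (1625 + 249) / 2840 × 100 = 1874 / 2840 × 100 = 66.0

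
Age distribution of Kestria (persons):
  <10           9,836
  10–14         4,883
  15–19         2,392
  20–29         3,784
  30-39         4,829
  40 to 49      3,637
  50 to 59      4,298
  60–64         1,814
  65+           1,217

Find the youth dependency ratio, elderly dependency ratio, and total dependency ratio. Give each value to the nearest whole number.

0–14: 9,836 + 4,883 = 14,719
15–64: 2,392 + 3,784 + 4,829 + 3,637 + 4,298 + 1,814 = 20,754
65+: 1,217
Youth dependency ratio = 14,719 / 20,754 × 100 = 71
Old-age dependency ratio = 1,217 / 20,754 × 100 = 6
Total dependency ratio = (14,719 + 1,217) / 20,754 × 100 = 15,936 / 20,754 × 100 = 77

Youth dependency ratio: 71
Old-age dependency ratio: 6
Total dependency ratio: 77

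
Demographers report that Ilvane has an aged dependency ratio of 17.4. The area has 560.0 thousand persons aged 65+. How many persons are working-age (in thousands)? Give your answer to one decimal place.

Old-age dependency ratio = elderly / working-age × 100
17.4 = 560.0 / W × 100
⇒ 3 218.4

Working-age: 3 218.4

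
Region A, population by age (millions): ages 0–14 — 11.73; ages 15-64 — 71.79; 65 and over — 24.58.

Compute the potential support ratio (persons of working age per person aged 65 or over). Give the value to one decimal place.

Potential support ratio: 2.9

Potential support ratio = 71.79 / 24.58 = 2.9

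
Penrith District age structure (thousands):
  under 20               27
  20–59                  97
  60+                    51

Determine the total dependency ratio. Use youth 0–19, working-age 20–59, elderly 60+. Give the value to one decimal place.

Total dependency ratio: 80.4

Total dependency ratio = (27 + 51) / 97 × 100 = 78 / 97 × 100 = 80.4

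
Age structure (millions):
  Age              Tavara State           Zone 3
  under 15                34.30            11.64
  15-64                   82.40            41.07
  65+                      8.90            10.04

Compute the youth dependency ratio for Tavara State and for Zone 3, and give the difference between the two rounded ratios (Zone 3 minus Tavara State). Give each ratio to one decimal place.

Tavara State: 41.6
Zone 3: 28.3
Difference: -13.3

Tavara State: 34.30 / 82.40 × 100 = 41.6
Zone 3: 11.64 / 41.07 × 100 = 28.3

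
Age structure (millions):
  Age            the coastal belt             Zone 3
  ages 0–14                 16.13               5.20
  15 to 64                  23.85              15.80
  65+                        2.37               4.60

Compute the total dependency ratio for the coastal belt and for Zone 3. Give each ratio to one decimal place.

the coastal belt: (16.13 + 2.37) / 23.85 × 100 = 18.50 / 23.85 × 100 = 77.6
Zone 3: (5.20 + 4.60) / 15.80 × 100 = 9.80 / 15.80 × 100 = 62.0

the coastal belt: 77.6
Zone 3: 62.0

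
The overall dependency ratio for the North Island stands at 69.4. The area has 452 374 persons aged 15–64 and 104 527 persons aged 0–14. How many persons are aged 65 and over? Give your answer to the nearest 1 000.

Total dependency ratio = (youth + elderly) / working-age × 100
69.4 = (104 527 + E) / 452 374 × 100
⇒ 209 000

Aged 65 and over: 209 000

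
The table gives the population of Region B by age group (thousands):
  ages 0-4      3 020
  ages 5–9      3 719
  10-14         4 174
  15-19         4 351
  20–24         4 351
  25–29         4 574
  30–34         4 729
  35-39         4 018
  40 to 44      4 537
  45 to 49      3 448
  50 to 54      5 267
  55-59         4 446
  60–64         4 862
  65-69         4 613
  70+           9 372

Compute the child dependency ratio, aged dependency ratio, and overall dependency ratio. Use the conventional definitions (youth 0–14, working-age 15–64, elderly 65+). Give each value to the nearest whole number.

Youth dependency ratio: 24
Old-age dependency ratio: 31
Total dependency ratio: 56

0–14: 3 020 + 3 719 + 4 174 = 10 913
15–64: 4 351 + 4 351 + 4 574 + 4 729 + 4 018 + 4 537 + 3 448 + 5 267 + 4 446 + 4 862 = 44 583
65+: 4 613 + 9 372 = 13 985
Youth dependency ratio = 10 913 / 44 583 × 100 = 24
Old-age dependency ratio = 13 985 / 44 583 × 100 = 31
Total dependency ratio = (10 913 + 13 985) / 44 583 × 100 = 24 898 / 44 583 × 100 = 56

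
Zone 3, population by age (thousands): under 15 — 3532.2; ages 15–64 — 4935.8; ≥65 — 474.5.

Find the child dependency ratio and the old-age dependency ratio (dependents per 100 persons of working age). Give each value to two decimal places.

Youth dependency ratio = 3532.2 / 4935.8 × 100 = 71.56
Old-age dependency ratio = 474.5 / 4935.8 × 100 = 9.61

Youth dependency ratio: 71.56
Old-age dependency ratio: 9.61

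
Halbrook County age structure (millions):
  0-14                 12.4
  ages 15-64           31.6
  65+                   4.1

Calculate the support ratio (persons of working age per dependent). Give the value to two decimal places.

Support ratio: 1.92

Support ratio = 31.6 / (12.4 + 4.1) = 31.6 / 16.5 = 1.92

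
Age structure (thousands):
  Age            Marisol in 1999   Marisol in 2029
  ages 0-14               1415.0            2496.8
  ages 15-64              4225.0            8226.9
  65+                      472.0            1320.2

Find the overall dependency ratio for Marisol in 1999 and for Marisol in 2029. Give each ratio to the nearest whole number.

Marisol in 1999: (1415.0 + 472.0) / 4225.0 × 100 = 1887.0 / 4225.0 × 100 = 45
Marisol in 2029: (2496.8 + 1320.2) / 8226.9 × 100 = 3817.0 / 8226.9 × 100 = 46

Marisol in 1999: 45
Marisol in 2029: 46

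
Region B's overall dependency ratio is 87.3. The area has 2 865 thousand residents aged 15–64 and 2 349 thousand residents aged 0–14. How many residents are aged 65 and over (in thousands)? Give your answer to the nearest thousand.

Aged 65 and over: 152

Total dependency ratio = (youth + elderly) / working-age × 100
87.3 = (2 349 + E) / 2 865 × 100
⇒ 152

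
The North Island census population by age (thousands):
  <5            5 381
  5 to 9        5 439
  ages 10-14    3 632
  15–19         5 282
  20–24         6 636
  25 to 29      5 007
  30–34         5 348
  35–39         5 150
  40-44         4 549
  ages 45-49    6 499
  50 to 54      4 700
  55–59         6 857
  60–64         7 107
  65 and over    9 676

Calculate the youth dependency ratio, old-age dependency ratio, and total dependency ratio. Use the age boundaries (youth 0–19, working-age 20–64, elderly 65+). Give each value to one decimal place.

Youth dependency ratio: 38.1
Old-age dependency ratio: 18.7
Total dependency ratio: 56.7

0–19: 5 381 + 5 439 + 3 632 + 5 282 = 19 734
20–64: 6 636 + 5 007 + 5 348 + 5 150 + 4 549 + 6 499 + 4 700 + 6 857 + 7 107 = 51 853
65+: 9 676
Youth dependency ratio = 19 734 / 51 853 × 100 = 38.1
Old-age dependency ratio = 9 676 / 51 853 × 100 = 18.7
Total dependency ratio = (19 734 + 9 676) / 51 853 × 100 = 29 410 / 51 853 × 100 = 56.7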